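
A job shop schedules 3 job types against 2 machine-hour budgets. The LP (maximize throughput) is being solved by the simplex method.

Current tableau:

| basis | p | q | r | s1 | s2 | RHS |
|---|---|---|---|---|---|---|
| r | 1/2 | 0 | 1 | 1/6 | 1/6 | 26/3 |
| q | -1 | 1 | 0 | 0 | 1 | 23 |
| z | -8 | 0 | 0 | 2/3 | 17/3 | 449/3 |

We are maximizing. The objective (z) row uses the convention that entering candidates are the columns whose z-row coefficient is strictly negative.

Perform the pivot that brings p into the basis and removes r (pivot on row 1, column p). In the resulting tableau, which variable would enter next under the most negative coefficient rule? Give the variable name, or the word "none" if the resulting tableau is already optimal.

none

Pivot element 1/2. New z-row = old z-row − (-8)·(row 1/(1/2)).
Updated z-row coefficients: p: 0, q: 0, r: 16, s1: 10/3, s2: 25/3.
No coefficient is strictly negative; the tableau after this pivot is optimal.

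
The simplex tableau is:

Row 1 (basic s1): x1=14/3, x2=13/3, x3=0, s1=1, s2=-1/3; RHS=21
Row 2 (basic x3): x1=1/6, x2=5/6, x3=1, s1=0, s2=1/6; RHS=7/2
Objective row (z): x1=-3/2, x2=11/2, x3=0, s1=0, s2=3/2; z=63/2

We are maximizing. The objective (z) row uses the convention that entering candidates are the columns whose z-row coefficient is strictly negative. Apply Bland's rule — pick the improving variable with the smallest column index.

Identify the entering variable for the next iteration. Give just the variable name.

Objective-row coefficients: x1: -3/2, x2: 11/2, x3: 0, s1: 0, s2: 3/2.
Improving columns: x1. Bland's rule picks the smallest column index → x1.

x1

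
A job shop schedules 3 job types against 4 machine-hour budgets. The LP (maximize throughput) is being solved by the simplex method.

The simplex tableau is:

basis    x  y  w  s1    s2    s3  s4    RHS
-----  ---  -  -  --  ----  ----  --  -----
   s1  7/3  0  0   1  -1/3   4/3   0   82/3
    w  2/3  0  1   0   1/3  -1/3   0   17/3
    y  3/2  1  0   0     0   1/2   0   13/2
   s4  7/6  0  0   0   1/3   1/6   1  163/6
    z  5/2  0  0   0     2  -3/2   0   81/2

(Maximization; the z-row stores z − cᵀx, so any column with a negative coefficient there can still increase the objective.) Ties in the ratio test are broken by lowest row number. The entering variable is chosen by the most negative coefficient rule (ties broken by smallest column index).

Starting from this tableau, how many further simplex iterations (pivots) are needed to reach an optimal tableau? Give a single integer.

pivot: s3 in, y out → z = 60
No improving column remains; optimal.

1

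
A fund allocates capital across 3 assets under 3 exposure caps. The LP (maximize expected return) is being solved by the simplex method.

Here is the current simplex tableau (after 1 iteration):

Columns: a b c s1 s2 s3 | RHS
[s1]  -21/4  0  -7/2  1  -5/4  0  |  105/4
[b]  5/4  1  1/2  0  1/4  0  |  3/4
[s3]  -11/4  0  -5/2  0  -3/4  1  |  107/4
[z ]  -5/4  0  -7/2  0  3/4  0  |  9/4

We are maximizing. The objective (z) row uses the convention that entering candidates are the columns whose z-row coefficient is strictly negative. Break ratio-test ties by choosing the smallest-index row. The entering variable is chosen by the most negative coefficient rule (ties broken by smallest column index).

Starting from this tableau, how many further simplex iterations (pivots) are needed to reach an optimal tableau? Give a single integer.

pivot: c in, b out → z = 15/2
No improving column remains; optimal.

1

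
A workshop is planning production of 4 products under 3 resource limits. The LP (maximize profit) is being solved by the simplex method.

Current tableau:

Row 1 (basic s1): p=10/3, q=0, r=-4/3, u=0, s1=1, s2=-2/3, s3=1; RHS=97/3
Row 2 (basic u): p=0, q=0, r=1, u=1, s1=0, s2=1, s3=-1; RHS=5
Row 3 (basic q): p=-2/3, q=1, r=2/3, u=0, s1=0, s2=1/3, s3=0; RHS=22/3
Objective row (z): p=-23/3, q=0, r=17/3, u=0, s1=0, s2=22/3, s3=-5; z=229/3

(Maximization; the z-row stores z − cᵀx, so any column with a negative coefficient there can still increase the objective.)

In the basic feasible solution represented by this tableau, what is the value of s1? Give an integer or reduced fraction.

97/3

s1 is basic (row 1); its value is the RHS of that row: 97/3.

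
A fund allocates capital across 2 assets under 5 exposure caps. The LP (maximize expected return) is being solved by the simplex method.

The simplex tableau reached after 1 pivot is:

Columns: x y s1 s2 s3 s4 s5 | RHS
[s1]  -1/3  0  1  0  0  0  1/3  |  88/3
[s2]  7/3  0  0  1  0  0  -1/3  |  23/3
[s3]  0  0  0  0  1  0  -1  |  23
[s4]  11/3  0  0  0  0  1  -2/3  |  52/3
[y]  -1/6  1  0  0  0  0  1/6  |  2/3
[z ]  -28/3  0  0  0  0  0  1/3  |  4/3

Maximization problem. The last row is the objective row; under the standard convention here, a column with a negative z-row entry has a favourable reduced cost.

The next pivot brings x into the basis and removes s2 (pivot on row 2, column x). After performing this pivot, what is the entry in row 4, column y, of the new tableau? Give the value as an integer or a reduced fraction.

Pivot element is row 2, column x: 7/3.
Normalize row 2: new (row 2, y) = 0/(7/3) = 0.
row 4 ← row 4 − (11/3)·(new row 2): 0 − (11/3)·0 = 0.

0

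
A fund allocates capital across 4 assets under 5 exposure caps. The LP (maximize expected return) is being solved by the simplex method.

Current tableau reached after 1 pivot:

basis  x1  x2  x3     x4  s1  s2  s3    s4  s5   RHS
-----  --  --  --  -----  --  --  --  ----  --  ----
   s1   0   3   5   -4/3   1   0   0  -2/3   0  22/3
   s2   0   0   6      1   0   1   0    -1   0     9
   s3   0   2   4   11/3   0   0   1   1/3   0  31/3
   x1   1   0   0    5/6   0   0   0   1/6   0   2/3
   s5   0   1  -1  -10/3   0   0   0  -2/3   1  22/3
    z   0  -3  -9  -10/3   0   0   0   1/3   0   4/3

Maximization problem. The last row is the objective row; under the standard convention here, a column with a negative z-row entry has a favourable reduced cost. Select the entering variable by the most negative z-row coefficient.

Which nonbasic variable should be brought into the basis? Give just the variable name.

Objective-row coefficients: x1: 0, x2: -3, x3: -9, x4: -10/3, s1: 0, s2: 0, s3: 0, s4: 1/3, s5: 0.
The most negative is -9 in column x3, so x3 enters.

x3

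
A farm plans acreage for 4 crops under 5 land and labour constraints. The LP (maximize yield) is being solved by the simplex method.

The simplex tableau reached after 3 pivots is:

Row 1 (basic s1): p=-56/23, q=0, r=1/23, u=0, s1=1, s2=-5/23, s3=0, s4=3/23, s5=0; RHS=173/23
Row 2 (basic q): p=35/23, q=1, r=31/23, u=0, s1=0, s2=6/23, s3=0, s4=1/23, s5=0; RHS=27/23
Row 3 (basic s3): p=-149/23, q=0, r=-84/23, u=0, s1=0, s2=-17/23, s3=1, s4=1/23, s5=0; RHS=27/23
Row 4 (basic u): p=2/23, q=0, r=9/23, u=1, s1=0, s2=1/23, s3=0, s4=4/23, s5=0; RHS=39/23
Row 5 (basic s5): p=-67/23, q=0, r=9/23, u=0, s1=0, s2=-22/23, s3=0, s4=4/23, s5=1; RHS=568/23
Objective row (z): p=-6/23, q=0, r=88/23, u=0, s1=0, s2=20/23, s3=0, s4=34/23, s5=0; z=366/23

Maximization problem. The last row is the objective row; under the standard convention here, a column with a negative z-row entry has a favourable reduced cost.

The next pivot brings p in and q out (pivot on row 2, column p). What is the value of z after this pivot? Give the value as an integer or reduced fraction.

564/35

Minimum ratio for p: (27/23)/(35/23) = 27/35.
z changes by −(z-row coeff of p)·ratio = −(-6/23)·(27/35) = 162/805.
New z = 366/23 + (162/805) = 564/35.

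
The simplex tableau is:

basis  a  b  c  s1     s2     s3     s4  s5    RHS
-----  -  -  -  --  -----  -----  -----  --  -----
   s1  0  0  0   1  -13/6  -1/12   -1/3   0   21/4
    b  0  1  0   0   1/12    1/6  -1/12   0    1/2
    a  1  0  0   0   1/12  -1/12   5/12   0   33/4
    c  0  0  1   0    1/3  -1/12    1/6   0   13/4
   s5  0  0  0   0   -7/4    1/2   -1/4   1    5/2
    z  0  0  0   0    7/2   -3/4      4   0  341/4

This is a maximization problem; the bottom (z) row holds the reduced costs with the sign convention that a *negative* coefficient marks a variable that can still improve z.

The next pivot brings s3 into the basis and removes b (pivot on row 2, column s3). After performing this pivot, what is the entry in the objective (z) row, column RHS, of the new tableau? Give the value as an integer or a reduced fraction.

Pivot element is row 2, column s3: 1/6.
Normalize row 2: new (row 2, RHS) = (1/2)/(1/6) = 3.
z-row ← z-row − (-3/4)·(new row 2): 341/4 − (-3/4)·3 = 175/2.

175/2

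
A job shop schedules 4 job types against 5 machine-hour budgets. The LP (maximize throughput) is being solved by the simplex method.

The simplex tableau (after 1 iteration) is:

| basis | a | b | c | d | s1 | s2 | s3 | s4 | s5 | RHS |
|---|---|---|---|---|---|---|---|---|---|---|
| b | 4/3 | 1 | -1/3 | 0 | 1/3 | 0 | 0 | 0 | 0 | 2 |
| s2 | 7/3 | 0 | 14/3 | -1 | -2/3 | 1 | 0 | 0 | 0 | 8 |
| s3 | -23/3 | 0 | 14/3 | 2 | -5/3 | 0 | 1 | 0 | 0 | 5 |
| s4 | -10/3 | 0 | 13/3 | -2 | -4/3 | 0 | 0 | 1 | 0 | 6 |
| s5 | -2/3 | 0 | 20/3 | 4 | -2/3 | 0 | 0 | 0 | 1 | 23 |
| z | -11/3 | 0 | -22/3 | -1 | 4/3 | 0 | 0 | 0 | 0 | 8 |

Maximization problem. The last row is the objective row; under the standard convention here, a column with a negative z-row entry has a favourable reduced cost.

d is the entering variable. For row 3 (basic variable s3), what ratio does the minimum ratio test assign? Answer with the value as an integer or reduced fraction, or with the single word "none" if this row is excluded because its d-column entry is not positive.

Ratio = RHS / (d entry) = 5 / 2 = 5/2.

5/2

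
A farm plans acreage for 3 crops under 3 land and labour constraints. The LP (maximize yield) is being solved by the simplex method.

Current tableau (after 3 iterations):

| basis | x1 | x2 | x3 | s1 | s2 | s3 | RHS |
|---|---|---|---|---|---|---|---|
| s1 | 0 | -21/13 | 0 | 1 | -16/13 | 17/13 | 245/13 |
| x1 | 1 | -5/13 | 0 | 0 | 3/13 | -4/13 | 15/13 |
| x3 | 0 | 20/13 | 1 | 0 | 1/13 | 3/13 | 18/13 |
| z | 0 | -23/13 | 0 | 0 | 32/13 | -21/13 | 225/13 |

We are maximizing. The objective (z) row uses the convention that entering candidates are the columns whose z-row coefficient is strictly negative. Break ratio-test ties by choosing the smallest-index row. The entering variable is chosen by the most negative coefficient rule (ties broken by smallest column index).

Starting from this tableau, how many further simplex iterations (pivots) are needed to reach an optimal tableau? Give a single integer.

2

pivot: x2 in, x3 out → z = 189/10
pivot: s3 in, x2 out → z = 27
No improving column remains; optimal.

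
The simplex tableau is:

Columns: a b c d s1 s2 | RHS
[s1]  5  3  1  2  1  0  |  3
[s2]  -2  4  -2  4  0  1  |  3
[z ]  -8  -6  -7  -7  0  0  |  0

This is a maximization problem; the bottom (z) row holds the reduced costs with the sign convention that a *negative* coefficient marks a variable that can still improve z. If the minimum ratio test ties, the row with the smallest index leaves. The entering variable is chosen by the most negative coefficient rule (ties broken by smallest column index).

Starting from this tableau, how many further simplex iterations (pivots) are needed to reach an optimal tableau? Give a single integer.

2

pivot: a in, s1 out → z = 24/5
pivot: c in, a out → z = 21
No improving column remains; optimal.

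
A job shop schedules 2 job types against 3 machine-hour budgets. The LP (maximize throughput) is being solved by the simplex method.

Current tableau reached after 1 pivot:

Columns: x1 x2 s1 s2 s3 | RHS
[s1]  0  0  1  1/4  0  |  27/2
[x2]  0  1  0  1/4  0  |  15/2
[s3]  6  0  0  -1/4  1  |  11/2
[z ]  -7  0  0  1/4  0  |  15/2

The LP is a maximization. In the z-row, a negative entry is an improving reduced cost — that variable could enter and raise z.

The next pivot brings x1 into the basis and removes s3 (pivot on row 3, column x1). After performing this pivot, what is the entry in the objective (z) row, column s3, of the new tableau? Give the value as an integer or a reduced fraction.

7/6

Pivot element is row 3, column x1: 6.
Normalize row 3: new (row 3, s3) = 1/6 = 1/6.
z-row ← z-row − (-7)·(new row 3): 0 − (-7)·(1/6) = 7/6.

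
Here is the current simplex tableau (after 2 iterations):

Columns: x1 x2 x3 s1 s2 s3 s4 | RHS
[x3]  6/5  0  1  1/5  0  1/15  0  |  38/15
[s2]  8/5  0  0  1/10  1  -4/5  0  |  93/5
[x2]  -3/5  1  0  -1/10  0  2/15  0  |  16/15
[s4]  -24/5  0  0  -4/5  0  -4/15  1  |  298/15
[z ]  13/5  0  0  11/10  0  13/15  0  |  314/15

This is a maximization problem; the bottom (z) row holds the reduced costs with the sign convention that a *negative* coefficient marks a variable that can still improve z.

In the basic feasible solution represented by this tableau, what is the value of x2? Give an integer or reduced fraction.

x2 is basic (row 3); its value is the RHS of that row: 16/15.

16/15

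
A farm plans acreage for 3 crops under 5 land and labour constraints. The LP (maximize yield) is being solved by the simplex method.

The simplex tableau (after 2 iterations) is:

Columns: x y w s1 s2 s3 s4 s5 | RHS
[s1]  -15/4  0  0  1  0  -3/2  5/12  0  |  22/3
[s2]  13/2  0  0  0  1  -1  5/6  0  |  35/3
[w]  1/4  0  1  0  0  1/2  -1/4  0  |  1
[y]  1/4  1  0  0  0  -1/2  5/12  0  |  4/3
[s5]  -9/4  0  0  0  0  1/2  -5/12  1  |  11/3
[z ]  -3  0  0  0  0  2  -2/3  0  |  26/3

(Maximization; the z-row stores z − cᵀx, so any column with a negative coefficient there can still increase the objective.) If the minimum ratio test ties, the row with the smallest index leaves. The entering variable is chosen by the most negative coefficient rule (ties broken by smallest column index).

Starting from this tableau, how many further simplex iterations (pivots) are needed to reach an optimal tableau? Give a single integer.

2

pivot: x in, s2 out → z = 548/39
pivot: s4 in, y out → z = 147/10
No improving column remains; optimal.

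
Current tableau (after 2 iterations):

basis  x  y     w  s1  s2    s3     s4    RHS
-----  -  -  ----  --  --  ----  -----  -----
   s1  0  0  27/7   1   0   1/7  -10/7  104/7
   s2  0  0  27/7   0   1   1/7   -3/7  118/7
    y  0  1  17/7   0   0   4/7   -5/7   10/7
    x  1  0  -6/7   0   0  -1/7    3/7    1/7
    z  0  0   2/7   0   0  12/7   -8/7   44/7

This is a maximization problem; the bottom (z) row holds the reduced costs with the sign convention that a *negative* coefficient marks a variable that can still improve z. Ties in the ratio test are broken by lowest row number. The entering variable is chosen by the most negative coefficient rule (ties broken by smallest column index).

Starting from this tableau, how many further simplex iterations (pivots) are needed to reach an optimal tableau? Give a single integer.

2

pivot: s4 in, x out → z = 20/3
pivot: w in, y out → z = 10
No improving column remains; optimal.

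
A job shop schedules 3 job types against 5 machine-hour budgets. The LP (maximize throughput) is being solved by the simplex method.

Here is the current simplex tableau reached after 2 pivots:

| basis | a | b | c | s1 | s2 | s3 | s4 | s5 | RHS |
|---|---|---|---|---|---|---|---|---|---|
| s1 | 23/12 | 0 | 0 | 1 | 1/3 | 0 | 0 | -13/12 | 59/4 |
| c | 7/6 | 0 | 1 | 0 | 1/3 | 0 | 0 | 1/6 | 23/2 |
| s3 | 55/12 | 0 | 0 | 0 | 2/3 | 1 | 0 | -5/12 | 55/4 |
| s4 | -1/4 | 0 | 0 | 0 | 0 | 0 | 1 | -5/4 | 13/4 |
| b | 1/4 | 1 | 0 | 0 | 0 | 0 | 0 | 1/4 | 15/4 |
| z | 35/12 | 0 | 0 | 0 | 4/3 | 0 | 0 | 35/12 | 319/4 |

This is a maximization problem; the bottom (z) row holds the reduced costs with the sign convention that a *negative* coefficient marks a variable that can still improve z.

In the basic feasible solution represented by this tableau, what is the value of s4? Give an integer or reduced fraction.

13/4

s4 is basic (row 4); its value is the RHS of that row: 13/4.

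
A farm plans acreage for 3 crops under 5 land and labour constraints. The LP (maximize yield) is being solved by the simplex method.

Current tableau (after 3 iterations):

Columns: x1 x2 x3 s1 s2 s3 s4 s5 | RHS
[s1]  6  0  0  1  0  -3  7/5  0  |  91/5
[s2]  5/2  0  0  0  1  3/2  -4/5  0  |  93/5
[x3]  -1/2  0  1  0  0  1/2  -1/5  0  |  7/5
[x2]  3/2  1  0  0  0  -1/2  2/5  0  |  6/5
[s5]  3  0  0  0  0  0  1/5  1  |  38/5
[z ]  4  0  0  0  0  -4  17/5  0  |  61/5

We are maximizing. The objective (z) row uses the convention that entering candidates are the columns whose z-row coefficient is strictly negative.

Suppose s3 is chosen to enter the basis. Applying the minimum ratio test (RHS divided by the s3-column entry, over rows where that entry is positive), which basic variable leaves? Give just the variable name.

Ratios: row 1 (s1): entry -3 ≤ 0, skip; row 2 (s2): (93/5)/(3/2) = 62/5; row 3 (x3): (7/5)/(1/2) = 14/5; row 4 (x2): entry -1/2 ≤ 0, skip; row 5 (s5): entry 0 ≤ 0, skip.
Minimum ratio 14/5 is in the x3 row, so x3 leaves.

x3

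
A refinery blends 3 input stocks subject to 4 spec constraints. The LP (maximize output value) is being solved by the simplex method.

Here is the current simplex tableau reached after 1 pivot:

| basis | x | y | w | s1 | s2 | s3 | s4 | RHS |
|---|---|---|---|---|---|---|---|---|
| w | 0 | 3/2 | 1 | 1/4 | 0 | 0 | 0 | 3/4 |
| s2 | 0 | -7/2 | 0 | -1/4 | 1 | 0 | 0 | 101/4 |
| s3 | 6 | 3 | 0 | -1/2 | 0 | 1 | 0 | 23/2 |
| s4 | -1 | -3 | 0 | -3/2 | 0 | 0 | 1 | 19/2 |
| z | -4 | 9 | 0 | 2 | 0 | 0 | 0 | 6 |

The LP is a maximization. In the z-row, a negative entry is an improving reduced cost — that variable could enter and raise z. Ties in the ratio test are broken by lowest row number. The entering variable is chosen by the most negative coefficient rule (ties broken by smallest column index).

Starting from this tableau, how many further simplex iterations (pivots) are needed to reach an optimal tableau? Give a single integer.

pivot: x in, s3 out → z = 41/3
No improving column remains; optimal.

1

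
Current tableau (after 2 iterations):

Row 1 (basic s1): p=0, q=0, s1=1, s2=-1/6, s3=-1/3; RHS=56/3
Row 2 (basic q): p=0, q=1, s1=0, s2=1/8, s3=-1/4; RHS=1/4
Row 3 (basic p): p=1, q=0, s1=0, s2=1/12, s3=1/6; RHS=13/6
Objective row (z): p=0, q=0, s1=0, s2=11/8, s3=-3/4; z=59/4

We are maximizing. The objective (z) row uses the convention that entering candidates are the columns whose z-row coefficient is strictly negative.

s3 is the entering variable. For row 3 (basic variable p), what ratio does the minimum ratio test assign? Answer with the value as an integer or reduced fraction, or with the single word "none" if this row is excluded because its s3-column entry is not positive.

13

Ratio = RHS / (s3 entry) = (13/6) / (1/6) = 13.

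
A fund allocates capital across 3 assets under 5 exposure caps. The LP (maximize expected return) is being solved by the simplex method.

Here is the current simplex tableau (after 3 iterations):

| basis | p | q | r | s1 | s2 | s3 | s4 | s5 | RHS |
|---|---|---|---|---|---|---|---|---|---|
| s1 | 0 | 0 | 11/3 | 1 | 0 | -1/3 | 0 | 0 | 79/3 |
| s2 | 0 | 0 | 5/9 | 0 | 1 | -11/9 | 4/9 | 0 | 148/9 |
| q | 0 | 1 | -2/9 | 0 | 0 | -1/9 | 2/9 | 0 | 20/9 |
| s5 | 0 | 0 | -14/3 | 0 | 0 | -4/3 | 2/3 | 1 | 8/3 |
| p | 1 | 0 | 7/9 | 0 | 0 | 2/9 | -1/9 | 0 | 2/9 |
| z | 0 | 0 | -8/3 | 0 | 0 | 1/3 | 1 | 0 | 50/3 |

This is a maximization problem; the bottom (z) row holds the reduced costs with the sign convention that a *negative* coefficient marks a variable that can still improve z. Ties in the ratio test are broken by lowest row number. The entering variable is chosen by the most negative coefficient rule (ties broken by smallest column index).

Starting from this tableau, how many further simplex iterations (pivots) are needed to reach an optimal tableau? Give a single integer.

1

pivot: r in, p out → z = 122/7
No improving column remains; optimal.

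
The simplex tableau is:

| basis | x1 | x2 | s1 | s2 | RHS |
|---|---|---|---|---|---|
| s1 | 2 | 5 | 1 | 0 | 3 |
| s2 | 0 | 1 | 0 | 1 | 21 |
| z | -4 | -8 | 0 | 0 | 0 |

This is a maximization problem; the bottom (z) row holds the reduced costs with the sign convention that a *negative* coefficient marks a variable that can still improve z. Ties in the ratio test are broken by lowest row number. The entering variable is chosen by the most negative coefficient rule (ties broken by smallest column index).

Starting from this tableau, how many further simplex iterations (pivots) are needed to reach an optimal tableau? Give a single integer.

pivot: x2 in, s1 out → z = 24/5
pivot: x1 in, x2 out → z = 6
No improving column remains; optimal.

2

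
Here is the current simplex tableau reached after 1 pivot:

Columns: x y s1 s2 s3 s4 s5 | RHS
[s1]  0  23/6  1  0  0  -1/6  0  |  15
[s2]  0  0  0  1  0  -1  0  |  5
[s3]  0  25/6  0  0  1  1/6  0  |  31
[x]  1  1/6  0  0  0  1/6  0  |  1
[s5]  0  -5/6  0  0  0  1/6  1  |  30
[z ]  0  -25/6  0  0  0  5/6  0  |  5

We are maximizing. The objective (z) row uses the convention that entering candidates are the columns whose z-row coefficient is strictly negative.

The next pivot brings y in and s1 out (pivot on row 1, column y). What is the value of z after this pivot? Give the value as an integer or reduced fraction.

490/23

Minimum ratio for y: 15/(23/6) = 90/23.
z changes by −(z-row coeff of y)·ratio = −(-25/6)·(90/23) = 375/23.
New z = 5 + (375/23) = 490/23.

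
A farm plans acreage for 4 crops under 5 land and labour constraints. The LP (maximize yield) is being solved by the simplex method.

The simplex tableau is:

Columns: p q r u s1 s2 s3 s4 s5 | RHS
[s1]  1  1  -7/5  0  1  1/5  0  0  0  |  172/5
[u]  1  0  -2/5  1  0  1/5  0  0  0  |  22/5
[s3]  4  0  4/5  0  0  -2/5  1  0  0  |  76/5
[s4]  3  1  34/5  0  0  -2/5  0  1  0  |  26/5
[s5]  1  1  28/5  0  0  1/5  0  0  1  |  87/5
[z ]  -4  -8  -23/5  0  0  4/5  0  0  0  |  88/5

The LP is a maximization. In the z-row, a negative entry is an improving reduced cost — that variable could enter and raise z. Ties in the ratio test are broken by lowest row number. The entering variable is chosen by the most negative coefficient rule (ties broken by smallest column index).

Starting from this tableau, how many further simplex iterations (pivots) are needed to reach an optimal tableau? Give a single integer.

2

pivot: q in, s4 out → z = 296/5
pivot: s2 in, s5 out → z = 108
No improving column remains; optimal.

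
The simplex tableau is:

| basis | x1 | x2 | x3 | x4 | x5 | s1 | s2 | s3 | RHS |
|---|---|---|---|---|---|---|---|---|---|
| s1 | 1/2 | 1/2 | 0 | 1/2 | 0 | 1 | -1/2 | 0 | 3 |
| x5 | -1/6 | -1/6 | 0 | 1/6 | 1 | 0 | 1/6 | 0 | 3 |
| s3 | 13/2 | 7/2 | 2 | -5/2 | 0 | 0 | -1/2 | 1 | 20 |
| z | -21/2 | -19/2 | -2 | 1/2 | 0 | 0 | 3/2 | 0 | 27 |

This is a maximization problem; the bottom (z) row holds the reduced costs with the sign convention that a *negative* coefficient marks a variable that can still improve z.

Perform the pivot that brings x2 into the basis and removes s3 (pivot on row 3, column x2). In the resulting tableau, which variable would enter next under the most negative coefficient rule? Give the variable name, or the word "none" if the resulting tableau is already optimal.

Pivot element 7/2. New z-row = old z-row − (-19/2)·(row 3/(7/2)).
Updated z-row coefficients: x1: 50/7, x2: 0, x3: 24/7, x4: -44/7, x5: 0, s1: 0, s2: 1/7, s3: 19/7.
The most negative is -44/7 in column x4, so x4 would enter next.

x4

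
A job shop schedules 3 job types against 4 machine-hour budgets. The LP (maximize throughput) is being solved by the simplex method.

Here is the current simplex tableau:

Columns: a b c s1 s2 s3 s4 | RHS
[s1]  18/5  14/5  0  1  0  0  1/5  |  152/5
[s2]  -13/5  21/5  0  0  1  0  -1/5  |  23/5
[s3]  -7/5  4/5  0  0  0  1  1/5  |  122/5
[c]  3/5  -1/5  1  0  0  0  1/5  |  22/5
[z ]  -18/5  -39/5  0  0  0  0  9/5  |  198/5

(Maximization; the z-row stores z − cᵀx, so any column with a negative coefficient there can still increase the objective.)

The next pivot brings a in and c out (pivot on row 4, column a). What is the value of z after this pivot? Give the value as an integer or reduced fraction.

Minimum ratio for a: (22/5)/(3/5) = 22/3.
z changes by −(z-row coeff of a)·ratio = −(-18/5)·(22/3) = 132/5.
New z = 198/5 + (132/5) = 66.

66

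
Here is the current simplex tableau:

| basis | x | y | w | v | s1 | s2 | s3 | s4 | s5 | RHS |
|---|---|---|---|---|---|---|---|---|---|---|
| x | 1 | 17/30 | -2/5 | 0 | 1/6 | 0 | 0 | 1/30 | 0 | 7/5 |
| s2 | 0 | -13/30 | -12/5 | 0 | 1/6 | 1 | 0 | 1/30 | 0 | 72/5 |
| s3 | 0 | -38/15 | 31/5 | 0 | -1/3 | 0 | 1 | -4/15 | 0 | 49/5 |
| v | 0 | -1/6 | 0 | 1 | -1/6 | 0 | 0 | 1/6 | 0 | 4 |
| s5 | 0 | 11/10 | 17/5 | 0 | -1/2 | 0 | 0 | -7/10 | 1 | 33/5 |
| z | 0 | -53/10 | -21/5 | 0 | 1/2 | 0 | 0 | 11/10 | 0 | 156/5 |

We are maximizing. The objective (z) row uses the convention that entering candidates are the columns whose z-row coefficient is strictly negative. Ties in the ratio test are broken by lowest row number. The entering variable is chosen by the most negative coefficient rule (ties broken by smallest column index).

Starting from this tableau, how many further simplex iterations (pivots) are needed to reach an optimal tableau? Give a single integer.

3

pivot: y in, x out → z = 753/17
pivot: w in, s5 out → z = 3669/71
pivot: s4 in, s3 out → z = 2568/49
No improving column remains; optimal.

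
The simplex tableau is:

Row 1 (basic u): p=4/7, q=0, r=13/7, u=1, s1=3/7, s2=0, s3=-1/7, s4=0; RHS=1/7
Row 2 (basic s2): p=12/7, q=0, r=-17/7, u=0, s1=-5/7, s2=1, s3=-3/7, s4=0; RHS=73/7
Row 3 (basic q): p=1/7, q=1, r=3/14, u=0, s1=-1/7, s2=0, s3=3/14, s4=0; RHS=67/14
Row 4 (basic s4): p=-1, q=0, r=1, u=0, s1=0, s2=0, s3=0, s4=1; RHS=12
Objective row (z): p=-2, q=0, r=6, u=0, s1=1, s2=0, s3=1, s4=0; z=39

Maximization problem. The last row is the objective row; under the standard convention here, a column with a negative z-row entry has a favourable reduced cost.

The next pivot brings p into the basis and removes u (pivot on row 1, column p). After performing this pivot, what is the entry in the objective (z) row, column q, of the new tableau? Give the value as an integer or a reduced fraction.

Pivot element is row 1, column p: 4/7.
Normalize row 1: new (row 1, q) = 0/(4/7) = 0.
z-row ← z-row − (-2)·(new row 1): 0 − (-2)·0 = 0.

0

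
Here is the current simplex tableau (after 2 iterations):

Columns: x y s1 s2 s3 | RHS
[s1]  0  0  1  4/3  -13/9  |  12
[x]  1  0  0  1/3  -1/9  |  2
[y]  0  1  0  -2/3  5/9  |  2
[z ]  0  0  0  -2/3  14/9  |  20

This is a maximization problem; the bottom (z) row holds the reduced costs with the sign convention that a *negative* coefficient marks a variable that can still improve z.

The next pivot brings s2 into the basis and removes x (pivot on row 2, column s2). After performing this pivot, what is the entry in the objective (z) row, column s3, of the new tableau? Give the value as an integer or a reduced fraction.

Pivot element is row 2, column s2: 1/3.
Normalize row 2: new (row 2, s3) = (-1/9)/(1/3) = -1/3.
z-row ← z-row − (-2/3)·(new row 2): 14/9 − (-2/3)·(-1/3) = 4/3.

4/3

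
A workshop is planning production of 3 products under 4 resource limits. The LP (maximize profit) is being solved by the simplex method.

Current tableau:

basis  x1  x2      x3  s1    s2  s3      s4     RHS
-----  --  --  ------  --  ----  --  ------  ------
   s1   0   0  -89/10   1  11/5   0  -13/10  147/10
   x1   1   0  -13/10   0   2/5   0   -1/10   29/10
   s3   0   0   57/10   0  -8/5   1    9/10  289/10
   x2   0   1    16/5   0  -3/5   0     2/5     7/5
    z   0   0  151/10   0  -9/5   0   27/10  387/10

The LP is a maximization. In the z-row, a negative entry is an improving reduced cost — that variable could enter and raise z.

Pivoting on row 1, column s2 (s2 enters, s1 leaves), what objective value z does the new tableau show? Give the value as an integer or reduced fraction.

558/11

Minimum ratio for s2: (147/10)/(11/5) = 147/22.
z changes by −(z-row coeff of s2)·ratio = −(-9/5)·(147/22) = 1323/110.
New z = 387/10 + (1323/110) = 558/11.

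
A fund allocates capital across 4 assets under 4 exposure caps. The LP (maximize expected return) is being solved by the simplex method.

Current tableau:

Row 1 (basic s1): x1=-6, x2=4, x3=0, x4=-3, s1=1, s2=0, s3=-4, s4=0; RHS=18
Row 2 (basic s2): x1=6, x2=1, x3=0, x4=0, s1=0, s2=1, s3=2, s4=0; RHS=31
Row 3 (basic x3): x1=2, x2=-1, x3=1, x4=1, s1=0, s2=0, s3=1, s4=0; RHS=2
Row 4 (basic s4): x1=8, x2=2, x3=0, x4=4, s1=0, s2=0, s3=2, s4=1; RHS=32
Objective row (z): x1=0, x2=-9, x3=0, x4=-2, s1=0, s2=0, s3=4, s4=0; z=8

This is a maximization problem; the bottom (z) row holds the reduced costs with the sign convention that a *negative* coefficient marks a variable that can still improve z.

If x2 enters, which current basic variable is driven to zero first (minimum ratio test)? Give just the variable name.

s1

Ratios: row 1 (s1): 18/4 = 9/2; row 2 (s2): 31/1 = 31; row 3 (x3): entry -1 ≤ 0, skip; row 4 (s4): 32/2 = 16.
Minimum ratio 9/2 is in the s1 row, so s1 leaves.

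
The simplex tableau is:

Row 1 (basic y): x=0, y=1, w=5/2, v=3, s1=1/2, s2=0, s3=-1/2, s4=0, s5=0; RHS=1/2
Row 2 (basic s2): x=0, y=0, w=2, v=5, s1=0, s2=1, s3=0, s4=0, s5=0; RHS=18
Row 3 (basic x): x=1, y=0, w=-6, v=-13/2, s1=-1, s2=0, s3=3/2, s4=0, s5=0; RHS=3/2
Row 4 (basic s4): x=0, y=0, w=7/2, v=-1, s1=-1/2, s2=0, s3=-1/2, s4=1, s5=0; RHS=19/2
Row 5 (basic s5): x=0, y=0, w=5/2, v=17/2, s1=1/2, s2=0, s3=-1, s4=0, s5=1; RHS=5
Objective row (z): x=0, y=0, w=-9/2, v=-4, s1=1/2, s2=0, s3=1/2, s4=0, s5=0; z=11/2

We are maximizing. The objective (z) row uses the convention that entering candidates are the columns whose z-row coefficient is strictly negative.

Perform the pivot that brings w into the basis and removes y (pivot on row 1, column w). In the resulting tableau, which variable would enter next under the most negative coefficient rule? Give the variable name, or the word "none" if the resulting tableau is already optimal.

s3

Pivot element 5/2. New z-row = old z-row − (-9/2)·(row 1/(5/2)).
Updated z-row coefficients: x: 0, y: 9/5, w: 0, v: 7/5, s1: 7/5, s2: 0, s3: -2/5, s4: 0, s5: 0.
The most negative is -2/5 in column s3, so s3 would enter next.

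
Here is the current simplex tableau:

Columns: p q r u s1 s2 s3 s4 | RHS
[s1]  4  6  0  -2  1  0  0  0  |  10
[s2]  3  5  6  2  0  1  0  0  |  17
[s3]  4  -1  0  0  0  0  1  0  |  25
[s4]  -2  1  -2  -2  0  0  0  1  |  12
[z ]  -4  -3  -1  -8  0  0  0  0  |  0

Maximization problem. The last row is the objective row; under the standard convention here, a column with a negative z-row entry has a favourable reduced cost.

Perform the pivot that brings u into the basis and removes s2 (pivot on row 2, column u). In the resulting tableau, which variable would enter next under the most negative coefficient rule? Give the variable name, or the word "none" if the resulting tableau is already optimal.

Pivot element 2. New z-row = old z-row − (-8)·(row 2/2).
Updated z-row coefficients: p: 8, q: 17, r: 23, u: 0, s1: 0, s2: 4, s3: 0, s4: 0.
No coefficient is strictly negative; the tableau after this pivot is optimal.

none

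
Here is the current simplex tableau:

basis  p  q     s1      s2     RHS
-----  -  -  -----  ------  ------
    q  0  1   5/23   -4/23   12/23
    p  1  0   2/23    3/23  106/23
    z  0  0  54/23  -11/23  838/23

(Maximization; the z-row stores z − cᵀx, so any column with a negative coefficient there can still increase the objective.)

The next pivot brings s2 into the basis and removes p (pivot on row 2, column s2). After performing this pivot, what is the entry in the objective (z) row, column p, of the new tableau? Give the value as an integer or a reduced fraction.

Pivot element is row 2, column s2: 3/23.
Normalize row 2: new (row 2, p) = 1/(3/23) = 23/3.
z-row ← z-row − (-11/23)·(new row 2): 0 − (-11/23)·(23/3) = 11/3.

11/3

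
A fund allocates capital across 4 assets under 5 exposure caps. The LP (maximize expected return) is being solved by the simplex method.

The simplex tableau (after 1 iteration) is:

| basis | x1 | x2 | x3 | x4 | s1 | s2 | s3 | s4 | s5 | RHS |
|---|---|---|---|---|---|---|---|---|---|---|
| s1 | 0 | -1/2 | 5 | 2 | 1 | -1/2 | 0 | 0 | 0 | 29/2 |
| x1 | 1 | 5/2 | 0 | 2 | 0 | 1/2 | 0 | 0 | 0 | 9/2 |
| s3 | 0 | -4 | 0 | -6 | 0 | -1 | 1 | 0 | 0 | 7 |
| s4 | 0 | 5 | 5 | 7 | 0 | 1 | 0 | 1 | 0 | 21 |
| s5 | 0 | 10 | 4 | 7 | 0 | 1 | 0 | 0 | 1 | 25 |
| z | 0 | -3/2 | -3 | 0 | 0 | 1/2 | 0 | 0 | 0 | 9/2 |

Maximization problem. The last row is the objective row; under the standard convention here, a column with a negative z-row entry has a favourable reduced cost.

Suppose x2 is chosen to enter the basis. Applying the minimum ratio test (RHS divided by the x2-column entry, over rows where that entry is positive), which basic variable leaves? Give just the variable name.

Ratios: row 1 (s1): entry -1/2 ≤ 0, skip; row 2 (x1): (9/2)/(5/2) = 9/5; row 3 (s3): entry -4 ≤ 0, skip; row 4 (s4): 21/5 = 21/5; row 5 (s5): 25/10 = 5/2.
Minimum ratio 9/5 is in the x1 row, so x1 leaves.

x1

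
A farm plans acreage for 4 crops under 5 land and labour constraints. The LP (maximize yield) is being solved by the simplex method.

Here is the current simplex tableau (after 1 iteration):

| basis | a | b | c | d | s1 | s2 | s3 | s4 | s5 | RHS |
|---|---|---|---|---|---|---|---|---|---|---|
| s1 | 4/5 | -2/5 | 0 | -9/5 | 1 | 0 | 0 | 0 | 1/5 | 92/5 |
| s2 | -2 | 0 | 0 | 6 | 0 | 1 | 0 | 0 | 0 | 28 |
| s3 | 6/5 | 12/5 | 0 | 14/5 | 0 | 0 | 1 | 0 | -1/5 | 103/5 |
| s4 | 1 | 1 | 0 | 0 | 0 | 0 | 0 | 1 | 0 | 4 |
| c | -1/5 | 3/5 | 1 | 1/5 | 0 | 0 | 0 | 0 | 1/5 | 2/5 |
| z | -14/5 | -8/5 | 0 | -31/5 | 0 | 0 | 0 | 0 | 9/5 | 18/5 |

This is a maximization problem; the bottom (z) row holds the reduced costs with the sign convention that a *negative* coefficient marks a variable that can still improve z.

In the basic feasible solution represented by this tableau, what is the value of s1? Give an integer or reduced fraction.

s1 is basic (row 1); its value is the RHS of that row: 92/5.

92/5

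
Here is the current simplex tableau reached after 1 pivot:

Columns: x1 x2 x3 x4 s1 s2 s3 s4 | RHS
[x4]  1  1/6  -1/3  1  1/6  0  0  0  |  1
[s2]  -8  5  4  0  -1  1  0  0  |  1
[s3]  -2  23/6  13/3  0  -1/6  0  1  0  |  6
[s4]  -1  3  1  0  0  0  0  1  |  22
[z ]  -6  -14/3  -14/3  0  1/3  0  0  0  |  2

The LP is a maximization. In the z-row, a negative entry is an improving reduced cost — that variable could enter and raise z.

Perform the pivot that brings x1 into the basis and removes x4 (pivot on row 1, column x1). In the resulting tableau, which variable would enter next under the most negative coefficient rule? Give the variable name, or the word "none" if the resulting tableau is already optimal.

x3

Pivot element 1. New z-row = old z-row − (-6)·(row 1/1).
Updated z-row coefficients: x1: 0, x2: -11/3, x3: -20/3, x4: 6, s1: 4/3, s2: 0, s3: 0, s4: 0.
The most negative is -20/3 in column x3, so x3 would enter next.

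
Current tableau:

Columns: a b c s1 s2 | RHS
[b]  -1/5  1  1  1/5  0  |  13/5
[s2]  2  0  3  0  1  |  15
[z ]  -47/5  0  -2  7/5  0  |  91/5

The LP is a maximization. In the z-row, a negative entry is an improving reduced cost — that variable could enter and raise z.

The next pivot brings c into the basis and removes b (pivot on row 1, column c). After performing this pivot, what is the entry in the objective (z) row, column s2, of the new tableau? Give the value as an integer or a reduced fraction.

0

Pivot element is row 1, column c: 1.
Normalize row 1: new (row 1, s2) = 0/1 = 0.
z-row ← z-row − (-2)·(new row 1): 0 − (-2)·0 = 0.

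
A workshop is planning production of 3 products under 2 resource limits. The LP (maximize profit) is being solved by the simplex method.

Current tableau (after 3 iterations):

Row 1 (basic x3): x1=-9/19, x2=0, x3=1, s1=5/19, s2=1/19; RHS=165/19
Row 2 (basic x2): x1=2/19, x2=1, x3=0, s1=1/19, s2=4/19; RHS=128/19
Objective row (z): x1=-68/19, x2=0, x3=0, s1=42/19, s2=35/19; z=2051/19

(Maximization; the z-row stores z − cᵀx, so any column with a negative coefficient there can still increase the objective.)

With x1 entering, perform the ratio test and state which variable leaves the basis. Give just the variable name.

x2

Ratios: row 1 (x3): entry -9/19 ≤ 0, skip; row 2 (x2): (128/19)/(2/19) = 64.
Minimum ratio 64 is in the x2 row, so x2 leaves.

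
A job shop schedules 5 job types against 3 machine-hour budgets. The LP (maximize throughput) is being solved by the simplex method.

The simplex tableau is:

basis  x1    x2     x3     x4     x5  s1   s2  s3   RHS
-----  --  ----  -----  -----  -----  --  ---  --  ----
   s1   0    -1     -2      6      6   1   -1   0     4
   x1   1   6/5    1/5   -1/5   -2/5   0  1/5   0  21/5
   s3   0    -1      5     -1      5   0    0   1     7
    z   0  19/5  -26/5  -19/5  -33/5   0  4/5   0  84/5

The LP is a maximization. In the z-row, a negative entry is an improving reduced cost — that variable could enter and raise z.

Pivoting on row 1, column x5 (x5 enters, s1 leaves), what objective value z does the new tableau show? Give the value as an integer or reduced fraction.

106/5

Minimum ratio for x5: 4/6 = 2/3.
z changes by −(z-row coeff of x5)·ratio = −(-33/5)·(2/3) = 22/5.
New z = 84/5 + (22/5) = 106/5.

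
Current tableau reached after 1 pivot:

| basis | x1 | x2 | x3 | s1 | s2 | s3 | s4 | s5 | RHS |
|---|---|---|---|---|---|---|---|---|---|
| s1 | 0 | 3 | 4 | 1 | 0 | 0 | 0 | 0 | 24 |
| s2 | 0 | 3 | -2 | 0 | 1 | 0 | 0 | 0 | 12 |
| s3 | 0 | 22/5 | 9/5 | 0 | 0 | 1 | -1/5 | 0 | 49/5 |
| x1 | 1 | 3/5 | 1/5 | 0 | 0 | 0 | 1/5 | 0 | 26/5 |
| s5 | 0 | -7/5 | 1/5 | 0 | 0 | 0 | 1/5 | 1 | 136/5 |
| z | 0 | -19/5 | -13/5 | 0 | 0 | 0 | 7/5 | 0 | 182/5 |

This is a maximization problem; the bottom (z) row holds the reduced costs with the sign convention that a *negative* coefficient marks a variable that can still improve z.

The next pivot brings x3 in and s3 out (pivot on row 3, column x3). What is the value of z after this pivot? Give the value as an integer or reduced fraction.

Minimum ratio for x3: (49/5)/(9/5) = 49/9.
z changes by −(z-row coeff of x3)·ratio = −(-13/5)·(49/9) = 637/45.
New z = 182/5 + (637/45) = 455/9.

455/9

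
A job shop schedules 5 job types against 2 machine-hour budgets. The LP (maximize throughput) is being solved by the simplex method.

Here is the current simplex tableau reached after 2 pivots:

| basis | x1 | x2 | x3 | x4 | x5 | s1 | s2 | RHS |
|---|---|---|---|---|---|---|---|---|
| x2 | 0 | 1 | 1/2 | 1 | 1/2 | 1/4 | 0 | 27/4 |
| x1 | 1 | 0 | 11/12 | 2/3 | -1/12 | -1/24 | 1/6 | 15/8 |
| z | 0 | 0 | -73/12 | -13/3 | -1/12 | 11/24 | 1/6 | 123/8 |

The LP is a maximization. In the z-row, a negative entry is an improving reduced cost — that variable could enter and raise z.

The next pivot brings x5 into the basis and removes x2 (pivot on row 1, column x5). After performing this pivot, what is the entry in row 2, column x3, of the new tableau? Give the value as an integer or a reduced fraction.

Pivot element is row 1, column x5: 1/2.
Normalize row 1: new (row 1, x3) = (1/2)/(1/2) = 1.
row 2 ← row 2 − (-1/12)·(new row 1): 11/12 − (-1/12)·1 = 1.

1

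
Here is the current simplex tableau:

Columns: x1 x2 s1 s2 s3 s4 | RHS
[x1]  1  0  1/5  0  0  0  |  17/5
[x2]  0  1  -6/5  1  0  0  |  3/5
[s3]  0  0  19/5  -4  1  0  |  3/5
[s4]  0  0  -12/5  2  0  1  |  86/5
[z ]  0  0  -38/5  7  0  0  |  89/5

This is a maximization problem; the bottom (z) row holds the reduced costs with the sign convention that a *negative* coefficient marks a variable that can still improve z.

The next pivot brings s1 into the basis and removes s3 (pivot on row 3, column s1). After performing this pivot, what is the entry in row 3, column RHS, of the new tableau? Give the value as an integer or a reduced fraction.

3/19

Pivot element is row 3, column s1: 19/5.
Normalize row 3: new (row 3, RHS) = (3/5)/(19/5) = 3/19.
Row 3 is the pivot row, so the entry is 3/19.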